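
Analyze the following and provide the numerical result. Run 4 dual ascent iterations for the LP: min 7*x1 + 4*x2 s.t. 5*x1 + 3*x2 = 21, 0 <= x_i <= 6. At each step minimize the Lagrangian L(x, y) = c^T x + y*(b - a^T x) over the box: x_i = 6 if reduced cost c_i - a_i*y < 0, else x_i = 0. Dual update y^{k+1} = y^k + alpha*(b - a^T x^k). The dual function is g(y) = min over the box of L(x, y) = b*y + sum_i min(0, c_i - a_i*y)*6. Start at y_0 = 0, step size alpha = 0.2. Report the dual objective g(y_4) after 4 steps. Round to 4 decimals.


Dual ascent for LP: min 7*x1 + 4*x2, 5*x1 + 3*x2 = 21, 0 <= x_i <= 6
Step 1: y^k = 0.0, reduced costs: (7.0, 4.0)
  x^k = (0.0, 0.0), subgradient = b - a^T x = 21.0
  y^{k+1} = 0.0 + 0.2*21.0 = 4.2
Step 2: y^k = 4.2, reduced costs: (-14.0, -8.6)
  x^k = (6.0, 6.0), subgradient = b - a^T x = -27.0
  y^{k+1} = 4.2 + 0.2*-27.0 = -1.2
Step 3: y^k = -1.2, reduced costs: (13.0, 7.6)
  x^k = (0.0, 0.0), subgradient = b - a^T x = 21.0
  y^{k+1} = -1.2 + 0.2*21.0 = 3.0
Step 4: y^k = 3.0, reduced costs: (-8.0, -5.0)
  x^k = (6.0, 6.0), subgradient = b - a^T x = -27.0
  y^{k+1} = 3.0 + 0.2*-27.0 = -2.4
Dual objective at y_4 = -2.4: reduced costs (19.0, 11.2), box minimizer x = (0.0, 0.0)
g(y_4) = b*y + (c1 - a1*y)*x1 + (c2 - a2*y)*x2 = 21*(-2.4) + 19.0*0.0 + 11.2*0.0 = -50.4 + 0.0 + 0.0 = -50.4


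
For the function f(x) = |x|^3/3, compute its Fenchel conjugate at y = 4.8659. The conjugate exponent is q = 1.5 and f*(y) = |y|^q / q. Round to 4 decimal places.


The conjugate exponent q satisfies 1/p + 1/q = 1.
p = 3, so q = 3/(3 - 1) = 1.5
|y|^q = 4.8659^1.5 = 10.7336
f*(4.8659) = 10.7336 / 1.5 = 7.1557


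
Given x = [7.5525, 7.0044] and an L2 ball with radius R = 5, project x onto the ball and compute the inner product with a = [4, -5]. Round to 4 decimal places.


Step 1: Compute ||x|| (intermediates to 6 decimals).
||x|| = sqrt(7.5525^2 + 7.0044^2) = 10.300576
Step 2: Project.
Since ||x|| > R, scale = R/||x|| = 5/10.300576 = 0.48541, proj(x) = scale * x
proj(x) = [3.666059, 3.400006]
Step 3: Dot product.
a^T * proj(x) = 4*3.666059 - 5*3.400006 = -2.3358


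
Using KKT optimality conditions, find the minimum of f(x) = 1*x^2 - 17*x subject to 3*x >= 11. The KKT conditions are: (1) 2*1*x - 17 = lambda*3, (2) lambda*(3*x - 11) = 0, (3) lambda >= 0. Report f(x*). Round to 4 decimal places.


Step 1: Try lambda = 0 (constraint inactive).
Stationarity: 2*1*x - 17 = 0
x* = 17/(2*1) = 8.5
Check constraint: 3*8.5 = 25.5 >= 11 -- satisfied.
Step 2: Compute optimal value.
f(x*) = 1*8.5^2 - 17*8.5 = -72.25


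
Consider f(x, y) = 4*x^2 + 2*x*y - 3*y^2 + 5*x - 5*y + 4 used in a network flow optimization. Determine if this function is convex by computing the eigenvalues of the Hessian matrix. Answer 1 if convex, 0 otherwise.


The Hessian of f(x,y) = 4*x^2 + 2*x*y - 3*y^2 + 5*x - 5*y + 4 is:
H = [[8, 2], [2, -6]]
Trace = 8 - 6 = 2
Determinant = 8*-6 - (2)^2 = -52
Discriminant = (2)^2 - 4*-52 = 212.0
Eigenvalues: lambda_1 = -6.2801, lambda_2 = 8.2801
The function is not convex.

0


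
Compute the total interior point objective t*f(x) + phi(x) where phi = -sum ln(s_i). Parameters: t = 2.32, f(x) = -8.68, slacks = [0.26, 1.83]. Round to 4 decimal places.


Step 1: Compute log-barrier.
ln values: [-1.3471, 0.6043]
phi = -(-1.3471 + 0.6043) = 0.7428
Step 2: Compute augmented objective.
t*f(x) = 2.32*-8.68 = -20.1376
Total = -20.1376 + 0.7428 = -19.3948


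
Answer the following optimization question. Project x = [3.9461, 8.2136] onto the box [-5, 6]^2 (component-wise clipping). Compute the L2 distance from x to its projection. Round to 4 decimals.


Project each component onto [-5, 6].
clip(3.9461) = 3.9461, clip(8.2136) = 6.0
Projection = [3.9461, 6.0]
Squared diffs: [0.0, 4.9]
Distance = sqrt(4.9) = 2.2136


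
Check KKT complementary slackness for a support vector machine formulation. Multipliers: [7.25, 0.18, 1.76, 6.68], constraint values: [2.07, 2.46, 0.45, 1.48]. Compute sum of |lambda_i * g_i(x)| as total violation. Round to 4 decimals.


KKT complementary slackness check:
lambda_1 * g_1 = 7.25 * 2.07 = 15.0075
lambda_2 * g_2 = 0.18 * 2.46 = 0.4428
lambda_3 * g_3 = 1.76 * 0.45 = 0.792
lambda_4 * g_4 = 6.68 * 1.48 = 9.8864
Total violation = 15.0075 + 0.4428 + 0.792 + 9.8864 = 26.1287


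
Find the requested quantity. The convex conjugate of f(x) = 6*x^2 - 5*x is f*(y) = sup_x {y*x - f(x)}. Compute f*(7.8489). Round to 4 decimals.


f*(y) = sup_x {y*x - a*x^2 - b*x} = sup_x {(y-b)*x - a*x^2}
FOC: (y - b) - 2a*x = 0 => x* = (y - b)/(2a)
x* = (7.8489 + 5)/(2*6) = 1.0707
f*(7.8489) = (y-b)^2/(4a) = (7.8489 + 5)^2/(4*6)
= 165.0942/24 = 6.8789


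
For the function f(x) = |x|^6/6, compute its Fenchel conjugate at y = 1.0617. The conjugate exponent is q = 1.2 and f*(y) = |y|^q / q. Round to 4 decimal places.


The conjugate exponent q satisfies 1/p + 1/q = 1.
p = 6, so q = 6/(6 - 1) = 1.2
|y|^q = 1.0617^1.2 = 1.0745
f*(1.0617) = 1.0745 / 1.2 = 0.8954


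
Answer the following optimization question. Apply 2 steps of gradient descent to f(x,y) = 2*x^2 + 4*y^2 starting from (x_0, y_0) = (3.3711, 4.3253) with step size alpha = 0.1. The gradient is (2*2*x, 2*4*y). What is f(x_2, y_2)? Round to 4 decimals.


Gradient descent on f(x,y) = 2*x^2 + 4*y^2.
Starting point: (3.3711, 4.3253), alpha = 0.1
Step 1: grad_x = 2*2*3.3711 = 13.4844, grad_y = 2*4*4.3253 = 34.6024
  x_1 = 3.3711 - 0.1*13.4844 = 2.0227
  y_1 = 4.3253 - 0.1*34.6024 = 0.8651
Step 2: grad_x = 2*2*2.0227 = 8.0906, grad_y = 2*4*0.8651 = 6.9205
  x_2 = 2.0227 - 0.1*8.0906 = 1.2136
  y_2 = 0.8651 - 0.1*6.9205 = 0.173
f(1.2136, 0.173) = 2*1.2136^2 + 4*0.173^2 = 3.0654


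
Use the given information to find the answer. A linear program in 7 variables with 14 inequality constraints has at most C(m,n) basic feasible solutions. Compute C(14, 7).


Each vertex corresponds to some choice of n active constraints out of m, so the number of vertices is at most C(m, n) = m! / (n!(m-n)!).
m = 14, n = 7
Numerator: 14 * 13 * 12 * 11 * 10 * 9 * 8
Denominator: 7! = 5040
C(14, 7) = 3432


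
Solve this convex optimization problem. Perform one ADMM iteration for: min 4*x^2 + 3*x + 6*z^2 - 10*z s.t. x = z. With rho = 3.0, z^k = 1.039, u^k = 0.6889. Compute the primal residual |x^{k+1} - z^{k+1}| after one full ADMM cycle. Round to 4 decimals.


ADMM iteration with rho = 3.0, z^k = 1.039, u^k = 0.6889
Step 1: x-update.
Minimize 4*x^2 + 3*x + (3.0/2)*(x - 1.039 + 0.6889)^2
FOC: (2*4 + 3.0)*x = -3 + 3.0*(1.039 - 0.6889)
x^{k+1} = -0.1772
Step 2: z-update.
Minimize 6*z^2 - 10*z + (3.0/2)*(-0.1772 - z + 0.6889)^2
FOC: (2*6 + 3.0)*z = 10 + 3.0*(-0.1772 + 0.6889)
z^{k+1} = 0.769
Step 3: u-update.
u^{k+1} = 0.6889 - 0.1772 - 0.769 = -0.2573
Step 4: Primal residual = |-0.1772 - 0.769| = 0.9462


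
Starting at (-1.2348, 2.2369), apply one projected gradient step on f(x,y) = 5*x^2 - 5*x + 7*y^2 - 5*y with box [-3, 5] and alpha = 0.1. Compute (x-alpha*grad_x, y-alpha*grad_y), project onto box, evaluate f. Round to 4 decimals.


Step 1: Compute gradient at (-1.2348, 2.2369).
grad_x = 2*5*-1.2348 - 5 = -17.348
grad_y = 2*7*2.2369 - 5 = 26.3166
Step 2: Gradient step.
x_raw = -1.2348 - 0.1*-17.348 = 0.5
y_raw = 2.2369 - 0.1*26.3166 = -0.3948
Step 3: Project onto [-3, 5].
x_proj = clip(0.5) = 0.5
y_proj = clip(-0.3948) = -0.3948
Step 4: Evaluate f.
f(0.5, -0.3948) = 1.8146


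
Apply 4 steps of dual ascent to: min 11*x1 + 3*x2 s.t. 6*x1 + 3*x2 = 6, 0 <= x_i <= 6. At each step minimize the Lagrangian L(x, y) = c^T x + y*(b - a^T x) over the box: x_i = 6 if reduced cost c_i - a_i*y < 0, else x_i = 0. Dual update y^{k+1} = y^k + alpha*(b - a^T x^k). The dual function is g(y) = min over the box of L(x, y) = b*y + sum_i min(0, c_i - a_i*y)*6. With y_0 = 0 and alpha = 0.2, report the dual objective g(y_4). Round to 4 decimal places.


Dual ascent for LP: min 11*x1 + 3*x2, 6*x1 + 3*x2 = 6, 0 <= x_i <= 6
Step 1: y^k = 0.0, reduced costs: (11.0, 3.0)
  x^k = (0.0, 0.0), subgradient = b - a^T x = 6.0
  y^{k+1} = 0.0 + 0.2*6.0 = 1.2
Step 2: y^k = 1.2, reduced costs: (3.8, -0.6)
  x^k = (0.0, 6.0), subgradient = b - a^T x = -12.0
  y^{k+1} = 1.2 + 0.2*-12.0 = -1.2
Step 3: y^k = -1.2, reduced costs: (18.2, 6.6)
  x^k = (0.0, 0.0), subgradient = b - a^T x = 6.0
  y^{k+1} = -1.2 + 0.2*6.0 = 0.0
Step 4: y^k = 0.0, reduced costs: (11.0, 3.0)
  x^k = (0.0, 0.0), subgradient = b - a^T x = 6.0
  y^{k+1} = 0.0 + 0.2*6.0 = 1.2
Dual objective at y_4 = 1.2: reduced costs (3.8, -0.6), box minimizer x = (0.0, 6.0)
g(y_4) = b*y + (c1 - a1*y)*x1 + (c2 - a2*y)*x2 = 6*1.2 + 3.8*0.0 + (-0.6)*6.0 = 7.2 + 0.0 - 3.6 = 3.6


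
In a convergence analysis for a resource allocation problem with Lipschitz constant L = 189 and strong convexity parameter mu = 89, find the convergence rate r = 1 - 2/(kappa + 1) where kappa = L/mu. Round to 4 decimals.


Step 1: Compute the condition number.
kappa = L/mu = 189/89 = 2.1236
Step 2: Compute the convergence rate.
r = 1 - 2/(kappa + 1) = 1 - 2*mu/(L + mu) = (L - mu)/(L + mu) = 100/278 = 0.3597


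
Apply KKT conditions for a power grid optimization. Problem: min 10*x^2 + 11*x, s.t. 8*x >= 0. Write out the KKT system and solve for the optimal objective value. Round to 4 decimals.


Step 1: Try lambda = 0 (constraint inactive).
x_unc = -11/(2*10) = -0.55
Check: 8*-0.55 = -4.4 < 0 -- violated!
Step 2: Constraint must be active: 8*x = 0
x* = 0/8 = 0.0
lambda = (2*10*0.0 + 11)/8 = 1.375
Step 3: Compute optimal value.
f(x*) = 10*0.0^2 + 11*0.0 = 0.0


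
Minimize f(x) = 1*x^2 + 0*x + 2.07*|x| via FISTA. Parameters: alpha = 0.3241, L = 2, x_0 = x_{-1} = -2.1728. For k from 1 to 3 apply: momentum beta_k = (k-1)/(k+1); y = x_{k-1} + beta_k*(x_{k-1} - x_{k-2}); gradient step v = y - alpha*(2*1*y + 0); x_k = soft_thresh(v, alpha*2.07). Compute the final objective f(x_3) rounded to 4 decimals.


FISTA on f(x) = 1*x^2 + 0*x + 2.07*|x|
L = 2, alpha = 0.3241
Iteration 1: beta = 0.0, y = -2.1728 + 0.0*(-2.1728 + 2.1728) = -2.1728
  grad(y) = -4.3456, v = y - alpha*grad = -0.7644
  prox(v) = soft_thresh(-0.7644, 0.6709) = -0.0935
Iteration 2: beta = 0.3333, y = -0.0935 + 0.3333*(-0.0935 + 2.1728) = 0.5996
  grad(y) = 1.1992, v = y - alpha*grad = 0.2109
  prox(v) = soft_thresh(0.2109, 0.6709) = 0.0
Iteration 3: beta = 0.5, y = 0.0 + 0.5*(0.0 + 0.0935) = 0.0468
  grad(y) = 0.0935, v = y - alpha*grad = 0.0164
  prox(v) = soft_thresh(0.0164, 0.6709) = 0.0
f(x_3) = 1*0.0^2 + 0*0.0 + 2.07*|0.0| = 0.0


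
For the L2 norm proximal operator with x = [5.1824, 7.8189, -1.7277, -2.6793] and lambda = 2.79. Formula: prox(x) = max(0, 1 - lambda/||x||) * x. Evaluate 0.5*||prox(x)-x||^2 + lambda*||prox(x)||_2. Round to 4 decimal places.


Step 1: Compute ||x||.
||x|| = 9.9074
Step 2: Compute scaling factor.
scale = max(0, 1 - 2.79/9.9074) = 0.7184
Step 3: prox(x) = [3.723, 5.617, -1.2412, -1.9248]
||prox(x)|| = 7.1174
Step 4: Proximal objective.
0.5*||prox-x||^2 = 3.8921
lambda*||prox|| = 19.8575
Total = 23.7495


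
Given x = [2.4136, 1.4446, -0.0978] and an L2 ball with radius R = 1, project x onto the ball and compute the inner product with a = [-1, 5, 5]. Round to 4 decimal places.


Step 1: Compute ||x|| (intermediates to 6 decimals).
||x|| = sqrt(2.4136^2 + 1.4446^2 + (-0.0978)^2) = 2.814587
Step 2: Project.
Since ||x|| > R, scale = R/||x|| = 1/2.814587 = 0.355292, proj(x) = scale * x
proj(x) = [0.857533, 0.513255, -0.034748]
Step 3: Dot product.
a^T * proj(x) = -1*0.857533 + 5*0.513255 + 5*(-0.034748) = 1.535


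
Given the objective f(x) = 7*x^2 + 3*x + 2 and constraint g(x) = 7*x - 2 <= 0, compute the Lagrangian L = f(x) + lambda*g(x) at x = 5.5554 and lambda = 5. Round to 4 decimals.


Step 1: Evaluate f(x).
f(5.5554) = 7*5.5554^2 + 3*5.5554 + 2 = 234.7035
Step 2: Evaluate g(x).
g(5.5554) = 7*5.5554 - 2 = 36.8878
Step 3: Compute Lagrangian.
L = 234.7035 + 5*36.8878 = 419.1425


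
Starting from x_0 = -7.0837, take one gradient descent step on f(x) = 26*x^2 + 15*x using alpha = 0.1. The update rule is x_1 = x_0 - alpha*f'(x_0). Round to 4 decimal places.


We compute the gradient at x_0 and apply the update.
f'(x) = 52*x + 15
f'(-7.0837) = 52*-7.0837 + 15 = -353.3524
x_1 = -7.0837 - 0.1*-353.3524 = 28.2515


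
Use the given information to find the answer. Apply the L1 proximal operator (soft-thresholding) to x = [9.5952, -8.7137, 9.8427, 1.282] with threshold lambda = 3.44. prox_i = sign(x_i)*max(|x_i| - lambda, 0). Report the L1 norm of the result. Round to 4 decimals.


Soft-thresholding with lambda = 3.44:
prox(9.5952) = sign(9.5952)*max(|9.5952| - 3.44, 0) = 6.1552
prox(-8.7137) = sign(-8.7137)*max(|-8.7137| - 3.44, 0) = -5.2737
prox(9.8427) = sign(9.8427)*max(|9.8427| - 3.44, 0) = 6.4027
prox(1.282) = sign(1.282)*max(|1.282| - 3.44, 0) = 0.0
prox(x) = [6.1552, -5.2737, 6.4027, 0.0]
||prox(x)||_1 = 6.1552 + 5.2737 + 6.4027 + 0.0 = 17.8316


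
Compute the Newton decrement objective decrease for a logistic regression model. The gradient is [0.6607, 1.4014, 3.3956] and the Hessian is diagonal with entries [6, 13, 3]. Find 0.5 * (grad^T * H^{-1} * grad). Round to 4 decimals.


Step 1: H is diagonal, so H^(-1) * g = [0.1101, 0.1078, 1.1319].
Step 2: g^T H^(-1) g = sum_i g_i^2 / H_ii
  = (0.6607)^2/6 + (1.4014)^2/13 + (3.3956)^2/3
  = 0.0728 + 0.1511 + 3.8434 = 4.0672
Step 3: Objective decrease = 0.5 * g^T H^(-1) g = 2.0336


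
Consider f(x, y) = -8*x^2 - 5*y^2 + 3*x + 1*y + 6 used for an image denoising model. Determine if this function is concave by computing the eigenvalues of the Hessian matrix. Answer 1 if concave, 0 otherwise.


The Hessian of f(x,y) = -8*x^2 - 5*y^2 + 3*x + 1*y + 6 is:
H = [[-16, 0], [0, -10]]
Trace = -16 - 10 = -26
Determinant = -16*-10 - (0)^2 = 160
Discriminant = (-26)^2 - 4*160 = 36.0
Eigenvalues: lambda_1 = -16.0, lambda_2 = -10.0
The function is concave.

1


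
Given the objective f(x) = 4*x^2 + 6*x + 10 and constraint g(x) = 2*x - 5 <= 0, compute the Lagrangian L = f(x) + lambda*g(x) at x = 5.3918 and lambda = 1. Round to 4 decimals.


Step 1: Evaluate f(x).
f(5.3918) = 4*5.3918^2 + 6*5.3918 + 10 = 158.6368
Step 2: Evaluate g(x).
g(5.3918) = 2*5.3918 - 5 = 5.7836
Step 3: Compute Lagrangian.
L = 158.6368 + 1*5.7836 = 164.4204


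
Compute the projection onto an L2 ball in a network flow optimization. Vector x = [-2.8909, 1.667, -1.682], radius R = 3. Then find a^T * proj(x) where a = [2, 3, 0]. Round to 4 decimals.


Step 1: Compute ||x|| (intermediates to 6 decimals).
||x|| = sqrt((-2.8909)^2 + 1.667^2 + (-1.682)^2) = 3.73702
Step 2: Project.
Since ||x|| > R, scale = R/||x|| = 3/3.73702 = 0.802779, proj(x) = scale * x
proj(x) = [-2.320754, 1.338233, -1.350274]
Step 3: Dot product.
a^T * proj(x) = 2*(-2.320754) + 3*1.338233 + 0*(-1.350274) = -0.6268


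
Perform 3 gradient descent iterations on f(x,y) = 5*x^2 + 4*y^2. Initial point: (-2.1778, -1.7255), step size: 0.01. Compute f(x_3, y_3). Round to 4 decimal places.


Gradient descent on f(x,y) = 5*x^2 + 4*y^2.
Starting point: (-2.1778, -1.7255), alpha = 0.01
Step 1: grad_x = 2*5*-2.1778 = -21.778, grad_y = 2*4*-1.7255 = -13.804
  x_1 = -2.1778 - 0.01*-21.778 = -1.96
  y_1 = -1.7255 - 0.01*-13.804 = -1.5875
Step 2: grad_x = 2*5*-1.96 = -19.6002, grad_y = 2*4*-1.5875 = -12.6997
  x_2 = -1.96 - 0.01*-19.6002 = -1.764
  y_2 = -1.5875 - 0.01*-12.6997 = -1.4605
Step 3: grad_x = 2*5*-1.764 = -17.6402, grad_y = 2*4*-1.4605 = -11.6837
  x_3 = -1.764 - 0.01*-17.6402 = -1.5876
  y_3 = -1.4605 - 0.01*-11.6837 = -1.3436
f(-1.5876, -1.3436) = 5*(-1.5876)^2 + 4*(-1.3436)^2 = 19.824


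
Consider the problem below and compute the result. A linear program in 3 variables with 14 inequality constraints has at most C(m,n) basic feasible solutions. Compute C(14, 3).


Each vertex corresponds to some choice of n active constraints out of m, so the number of vertices is at most C(m, n) = m! / (n!(m-n)!).
m = 14, n = 3
Numerator: 14 * 13 * 12
Denominator: 3! = 6
C(14, 3) = 364


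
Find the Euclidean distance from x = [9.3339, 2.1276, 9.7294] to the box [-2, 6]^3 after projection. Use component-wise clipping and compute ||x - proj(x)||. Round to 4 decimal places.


Project each component onto [-2, 6].
clip(9.3339) = 6.0, clip(2.1276) = 2.1276, clip(9.7294) = 6.0
Projection = [6.0, 2.1276, 6.0]
Squared diffs: [11.1149, 0.0, 13.9084]
Distance = sqrt(25.0233) = 5.0023


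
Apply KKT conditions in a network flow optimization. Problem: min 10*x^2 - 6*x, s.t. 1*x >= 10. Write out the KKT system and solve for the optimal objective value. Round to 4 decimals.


Step 1: Try lambda = 0 (constraint inactive).
x_unc = 6/(2*10) = 0.3
Check: 1*0.3 = 0.3 < 10 -- violated!
Step 2: Constraint must be active: 1*x = 10
x* = 10/1 = 10.0
lambda = (2*10*10.0 - 6)/1 = 194.0
Step 3: Compute optimal value.
f(x*) = 10*10.0^2 - 6*10.0 = 940.0


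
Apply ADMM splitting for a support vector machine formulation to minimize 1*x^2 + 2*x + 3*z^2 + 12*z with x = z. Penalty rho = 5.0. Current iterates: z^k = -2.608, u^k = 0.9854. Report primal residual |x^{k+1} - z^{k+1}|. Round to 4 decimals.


ADMM iteration with rho = 5.0, z^k = -2.608, u^k = 0.9854
Step 1: x-update.
Minimize 1*x^2 + 2*x + (5.0/2)*(x + 2.608 + 0.9854)^2
FOC: (2*1 + 5.0)*x = -2 + 5.0*(-2.608 - 0.9854)
x^{k+1} = -2.8524
Step 2: z-update.
Minimize 3*z^2 + 12*z + (5.0/2)*(-2.8524 - z + 0.9854)^2
FOC: (2*3 + 5.0)*z = -12 + 5.0*(-2.8524 + 0.9854)
z^{k+1} = -1.9396
Step 3: u-update.
u^{k+1} = 0.9854 - 2.8524 + 1.9396 = 0.0725
Step 4: Primal residual = |-2.8524 + 1.9396| = 0.9129


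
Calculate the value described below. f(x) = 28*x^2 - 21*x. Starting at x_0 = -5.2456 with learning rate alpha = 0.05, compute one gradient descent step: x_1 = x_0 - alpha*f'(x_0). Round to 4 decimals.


We compute the gradient at x_0 and apply the update.
f'(x) = 56*x - 21
f'(-5.2456) = 56*-5.2456 - 21 = -314.7536
x_1 = -5.2456 - 0.05*-314.7536 = 10.4921


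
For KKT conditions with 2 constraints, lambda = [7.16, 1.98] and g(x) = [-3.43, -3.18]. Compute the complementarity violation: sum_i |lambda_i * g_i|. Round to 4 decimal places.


KKT complementary slackness check:
lambda_1 * g_1 = 7.16 * -3.43 = -24.5588
lambda_2 * g_2 = 1.98 * -3.18 = -6.2964
Total violation = 24.5588 + 6.2964 = 30.8552


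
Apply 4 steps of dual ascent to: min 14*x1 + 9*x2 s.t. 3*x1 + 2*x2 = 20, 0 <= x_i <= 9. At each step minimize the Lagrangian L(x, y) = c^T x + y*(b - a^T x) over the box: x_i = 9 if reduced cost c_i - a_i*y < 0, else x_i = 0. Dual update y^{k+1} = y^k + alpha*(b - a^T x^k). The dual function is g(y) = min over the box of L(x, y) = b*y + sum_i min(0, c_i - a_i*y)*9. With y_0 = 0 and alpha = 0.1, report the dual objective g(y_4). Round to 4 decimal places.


Dual ascent for LP: min 14*x1 + 9*x2, 3*x1 + 2*x2 = 20, 0 <= x_i <= 9
Step 1: y^k = 0.0, reduced costs: (14.0, 9.0)
  x^k = (0.0, 0.0), subgradient = b - a^T x = 20.0
  y^{k+1} = 0.0 + 0.1*20.0 = 2.0
Step 2: y^k = 2.0, reduced costs: (8.0, 5.0)
  x^k = (0.0, 0.0), subgradient = b - a^T x = 20.0
  y^{k+1} = 2.0 + 0.1*20.0 = 4.0
Step 3: y^k = 4.0, reduced costs: (2.0, 1.0)
  x^k = (0.0, 0.0), subgradient = b - a^T x = 20.0
  y^{k+1} = 4.0 + 0.1*20.0 = 6.0
Step 4: y^k = 6.0, reduced costs: (-4.0, -3.0)
  x^k = (9.0, 9.0), subgradient = b - a^T x = -25.0
  y^{k+1} = 6.0 + 0.1*-25.0 = 3.5
Dual objective at y_4 = 3.5: reduced costs (3.5, 2.0), box minimizer x = (0.0, 0.0)
g(y_4) = b*y + (c1 - a1*y)*x1 + (c2 - a2*y)*x2 = 20*3.5 + 3.5*0.0 + 2.0*0.0 = 70.0 + 0.0 + 0.0 = 70.0


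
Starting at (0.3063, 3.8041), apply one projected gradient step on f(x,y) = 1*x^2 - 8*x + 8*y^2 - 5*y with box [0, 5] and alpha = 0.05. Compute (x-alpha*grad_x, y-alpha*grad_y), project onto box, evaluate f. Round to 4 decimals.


Step 1: Compute gradient at (0.3063, 3.8041).
grad_x = 2*1*0.3063 - 8 = -7.3874
grad_y = 2*8*3.8041 - 5 = 55.8656
Step 2: Gradient step.
x_raw = 0.3063 - 0.05*-7.3874 = 0.6757
y_raw = 3.8041 - 0.05*55.8656 = 1.0108
Step 3: Project onto [0, 5].
x_proj = clip(0.6757) = 0.6757
y_proj = clip(1.0108) = 1.0108
Step 4: Evaluate f.
f(0.6757, 1.0108) = -1.8289


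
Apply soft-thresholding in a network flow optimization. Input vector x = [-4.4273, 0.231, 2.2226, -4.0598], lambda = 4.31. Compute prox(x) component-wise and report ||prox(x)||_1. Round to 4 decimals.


Soft-thresholding with lambda = 4.31:
prox(-4.4273) = sign(-4.4273)*max(|-4.4273| - 4.31, 0) = -0.1173
prox(0.231) = sign(0.231)*max(|0.231| - 4.31, 0) = 0.0
prox(2.2226) = sign(2.2226)*max(|2.2226| - 4.31, 0) = 0.0
prox(-4.0598) = sign(-4.0598)*max(|-4.0598| - 4.31, 0) = 0.0
prox(x) = [-0.1173, 0.0, 0.0, 0.0]
||prox(x)||_1 = 0.1173 + 0.0 + 0.0 + 0.0 = 0.1173


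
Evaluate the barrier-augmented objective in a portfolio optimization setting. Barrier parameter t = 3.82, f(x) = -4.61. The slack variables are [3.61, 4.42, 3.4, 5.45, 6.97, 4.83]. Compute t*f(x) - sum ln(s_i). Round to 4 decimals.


Step 1: Compute log-barrier.
ln values: [1.2837, 1.4861, 1.2238, 1.6956, 1.9416, 1.5748]
phi = -(1.2837 + 1.4861 + 1.2238 + 1.6956 + 1.9416 + 1.5748) = -9.2057
Step 2: Compute augmented objective.
t*f(x) = 3.82*-4.61 = -17.6102
Total = -17.6102 - 9.2057 = -26.8159


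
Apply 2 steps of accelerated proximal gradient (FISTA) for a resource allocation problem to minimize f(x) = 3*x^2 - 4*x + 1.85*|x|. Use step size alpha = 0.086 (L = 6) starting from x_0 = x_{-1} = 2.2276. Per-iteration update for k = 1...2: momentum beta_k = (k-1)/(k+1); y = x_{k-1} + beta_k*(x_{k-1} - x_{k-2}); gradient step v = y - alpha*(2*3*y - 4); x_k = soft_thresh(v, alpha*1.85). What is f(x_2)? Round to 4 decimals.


FISTA on f(x) = 3*x^2 - 4*x + 1.85*|x|
L = 6, alpha = 0.086
Iteration 1: beta = 0.0, y = 2.2276 + 0.0*(2.2276 - 2.2276) = 2.2276
  grad(y) = 9.3656, v = y - alpha*grad = 1.4222
  prox(v) = soft_thresh(1.4222, 0.1591) = 1.2631
Iteration 2: beta = 0.3333, y = 1.2631 + 0.3333*(1.2631 - 2.2276) = 0.9415
  grad(y) = 1.6493, v = y - alpha*grad = 0.7997
  prox(v) = soft_thresh(0.7997, 0.1591) = 0.6406
f(x_2) = 3*0.6406^2 - 4*0.6406 + 1.85*|0.6406| = -0.1462


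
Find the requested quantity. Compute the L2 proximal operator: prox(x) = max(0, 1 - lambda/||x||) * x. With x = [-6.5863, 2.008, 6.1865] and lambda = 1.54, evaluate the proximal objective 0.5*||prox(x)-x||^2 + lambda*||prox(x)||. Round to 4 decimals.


Step 1: Compute ||x||.
||x|| = 9.2566
Step 2: Compute scaling factor.
scale = max(0, 1 - 1.54/9.2566) = 0.8336
Step 3: prox(x) = [-5.4905, 1.6739, 5.1573]
||prox(x)|| = 7.7166
Step 4: Proximal objective.
0.5*||prox-x||^2 = 1.1858
lambda*||prox|| = 11.8836
Total = 13.0693


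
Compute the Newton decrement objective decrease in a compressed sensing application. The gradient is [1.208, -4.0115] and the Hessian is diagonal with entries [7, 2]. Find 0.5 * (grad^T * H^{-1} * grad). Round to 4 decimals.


Step 1: H is diagonal, so H^(-1) * g = [0.1726, -2.0058].
Step 2: g^T H^(-1) g = sum_i g_i^2 / H_ii
  = (1.208)^2/7 + (-4.0115)^2/2
  = 0.2085 + 8.0461 = 8.2545
Step 3: Objective decrease = 0.5 * g^T H^(-1) g = 4.1273


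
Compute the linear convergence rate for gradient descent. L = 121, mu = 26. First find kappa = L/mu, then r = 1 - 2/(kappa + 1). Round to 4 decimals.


Step 1: Compute the condition number.
kappa = L/mu = 121/26 = 4.6538
Step 2: Compute the convergence rate.
r = 1 - 2/(kappa + 1) = 1 - 2*mu/(L + mu) = (L - mu)/(L + mu) = 95/147 = 0.6463


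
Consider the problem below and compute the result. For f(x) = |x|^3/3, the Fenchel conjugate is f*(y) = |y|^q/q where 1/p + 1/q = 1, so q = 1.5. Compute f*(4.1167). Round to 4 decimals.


The conjugate exponent q satisfies 1/p + 1/q = 1.
p = 3, so q = 3/(3 - 1) = 1.5
|y|^q = 4.1167^1.5 = 8.3526
f*(4.1167) = 8.3526 / 1.5 = 5.5684


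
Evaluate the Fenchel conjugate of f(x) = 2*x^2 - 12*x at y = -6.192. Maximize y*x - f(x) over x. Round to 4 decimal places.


f*(y) = sup_x {y*x - a*x^2 - b*x} = sup_x {(y-b)*x - a*x^2}
FOC: (y - b) - 2a*x = 0 => x* = (y - b)/(2a)
x* = (-6.192 + 12)/(2*2) = 1.452
f*(-6.192) = (y-b)^2/(4a) = (-6.192 + 12)^2/(4*2)
= 33.7329/8 = 4.2166


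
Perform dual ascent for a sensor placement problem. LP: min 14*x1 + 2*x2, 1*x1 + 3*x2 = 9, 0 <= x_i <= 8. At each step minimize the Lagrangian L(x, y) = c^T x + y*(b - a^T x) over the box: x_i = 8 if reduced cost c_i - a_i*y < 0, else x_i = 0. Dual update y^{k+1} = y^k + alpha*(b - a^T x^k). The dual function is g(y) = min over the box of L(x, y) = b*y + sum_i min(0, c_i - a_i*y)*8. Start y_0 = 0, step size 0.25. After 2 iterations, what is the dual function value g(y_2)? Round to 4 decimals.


Dual ascent for LP: min 14*x1 + 2*x2, 1*x1 + 3*x2 = 9, 0 <= x_i <= 8
Step 1: y^k = 0.0, reduced costs: (14.0, 2.0)
  x^k = (0.0, 0.0), subgradient = b - a^T x = 9.0
  y^{k+1} = 0.0 + 0.25*9.0 = 2.25
Step 2: y^k = 2.25, reduced costs: (11.75, -4.75)
  x^k = (0.0, 8.0), subgradient = b - a^T x = -15.0
  y^{k+1} = 2.25 + 0.25*-15.0 = -1.5
Dual objective at y_2 = -1.5: reduced costs (15.5, 6.5), box minimizer x = (0.0, 0.0)
g(y_2) = b*y + (c1 - a1*y)*x1 + (c2 - a2*y)*x2 = 9*(-1.5) + 15.5*0.0 + 6.5*0.0 = -13.5 + 0.0 + 0.0 = -13.5


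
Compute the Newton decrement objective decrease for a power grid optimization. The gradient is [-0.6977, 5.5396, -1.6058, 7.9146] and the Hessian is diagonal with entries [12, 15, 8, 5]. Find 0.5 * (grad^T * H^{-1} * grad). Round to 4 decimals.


Step 1: H is diagonal, so H^(-1) * g = [-0.0581, 0.3693, -0.2007, 1.5829].
Step 2: g^T H^(-1) g = sum_i g_i^2 / H_ii
  = (-0.6977)^2/12 + (5.5396)^2/15 + (-1.6058)^2/8 + (7.9146)^2/5
  = 0.0406 + 2.0458 + 0.3223 + 12.5282 = 14.9369
Step 3: Objective decrease = 0.5 * g^T H^(-1) g = 7.4684


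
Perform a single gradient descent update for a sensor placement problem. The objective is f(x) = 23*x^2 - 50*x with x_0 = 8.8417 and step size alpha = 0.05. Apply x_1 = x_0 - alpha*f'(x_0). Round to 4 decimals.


We compute the gradient at x_0 and apply the update.
f'(x) = 46*x - 50
f'(8.8417) = 46*8.8417 - 50 = 356.7182
x_1 = 8.8417 - 0.05*356.7182 = -8.9942


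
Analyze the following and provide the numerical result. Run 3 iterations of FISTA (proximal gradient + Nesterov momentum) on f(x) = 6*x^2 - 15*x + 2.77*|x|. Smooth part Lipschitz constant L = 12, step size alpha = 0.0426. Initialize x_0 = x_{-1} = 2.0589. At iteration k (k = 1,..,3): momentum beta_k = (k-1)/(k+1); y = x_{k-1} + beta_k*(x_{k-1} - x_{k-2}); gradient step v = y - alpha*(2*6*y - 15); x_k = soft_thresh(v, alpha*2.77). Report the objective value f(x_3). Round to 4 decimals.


FISTA on f(x) = 6*x^2 - 15*x + 2.77*|x|
L = 12, alpha = 0.0426
Iteration 1: beta = 0.0, y = 2.0589 + 0.0*(2.0589 - 2.0589) = 2.0589
  grad(y) = 9.7068, v = y - alpha*grad = 1.6454
  prox(v) = soft_thresh(1.6454, 0.118) = 1.5274
Iteration 2: beta = 0.3333, y = 1.5274 + 0.3333*(1.5274 - 2.0589) = 1.3502
  grad(y) = 1.2026, v = y - alpha*grad = 1.299
  prox(v) = soft_thresh(1.299, 0.118) = 1.181
Iteration 3: beta = 0.5, y = 1.181 + 0.5*(1.181 - 1.5274) = 1.0078
  grad(y) = -2.9066, v = y - alpha*grad = 1.1316
  prox(v) = soft_thresh(1.1316, 0.118) = 1.0136
f(x_3) = 6*1.0136^2 - 15*1.0136 + 2.77*|1.0136| = -6.232


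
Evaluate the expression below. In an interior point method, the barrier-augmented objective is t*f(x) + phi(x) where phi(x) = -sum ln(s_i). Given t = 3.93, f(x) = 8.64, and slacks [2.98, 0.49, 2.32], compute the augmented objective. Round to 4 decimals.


Step 1: Compute log-barrier.
ln values: [1.0919, -0.7133, 0.8416]
phi = -(1.0919 - 0.7133 + 0.8416) = -1.2201
Step 2: Compute augmented objective.
t*f(x) = 3.93*8.64 = 33.9552
Total = 33.9552 - 1.2201 = 32.7351


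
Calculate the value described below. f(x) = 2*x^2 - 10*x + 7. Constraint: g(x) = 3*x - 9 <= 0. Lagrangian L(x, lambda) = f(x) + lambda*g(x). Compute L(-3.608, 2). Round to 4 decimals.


Step 1: Evaluate f(x).
f(-3.608) = 2*(-3.608)^2 - 10*(-3.608) + 7 = 69.1153
Step 2: Evaluate g(x).
g(-3.608) = 3*-3.608 - 9 = -19.824
Step 3: Compute Lagrangian.
L = 69.1153 + 2*-19.824 = 29.4673


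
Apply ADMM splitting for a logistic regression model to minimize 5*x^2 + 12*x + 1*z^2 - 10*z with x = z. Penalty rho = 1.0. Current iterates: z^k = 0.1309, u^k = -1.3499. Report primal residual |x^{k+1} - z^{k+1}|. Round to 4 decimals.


ADMM iteration with rho = 1.0, z^k = 0.1309, u^k = -1.3499
Step 1: x-update.
Minimize 5*x^2 + 12*x + (1.0/2)*(x - 0.1309 - 1.3499)^2
FOC: (2*5 + 1.0)*x = -12 + 1.0*(0.1309 + 1.3499)
x^{k+1} = -0.9563
Step 2: z-update.
Minimize 1*z^2 - 10*z + (1.0/2)*(-0.9563 - z - 1.3499)^2
FOC: (2*1 + 1.0)*z = 10 + 1.0*(-0.9563 - 1.3499)
z^{k+1} = 2.5646
Step 3: u-update.
u^{k+1} = -1.3499 - 0.9563 - 2.5646 = -4.8708
Step 4: Primal residual = |-0.9563 - 2.5646| = 3.5209


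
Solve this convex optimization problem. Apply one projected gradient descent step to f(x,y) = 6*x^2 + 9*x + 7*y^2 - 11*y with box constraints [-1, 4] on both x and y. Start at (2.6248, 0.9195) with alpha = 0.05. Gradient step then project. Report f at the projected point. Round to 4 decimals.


Step 1: Compute gradient at (2.6248, 0.9195).
grad_x = 2*6*2.6248 + 9 = 40.4976
grad_y = 2*7*0.9195 - 11 = 1.873
Step 2: Gradient step.
x_raw = 2.6248 - 0.05*40.4976 = 0.5999
y_raw = 0.9195 - 0.05*1.873 = 0.8259
Step 3: Project onto [-1, 4].
x_proj = clip(0.5999) = 0.5999
y_proj = clip(0.8259) = 0.8259
Step 4: Evaluate f.
f(0.5999, 0.8259) = 3.2486


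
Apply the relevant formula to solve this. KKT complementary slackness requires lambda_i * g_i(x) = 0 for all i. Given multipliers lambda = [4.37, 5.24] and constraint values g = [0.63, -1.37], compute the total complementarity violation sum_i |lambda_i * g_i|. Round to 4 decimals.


KKT complementary slackness check:
lambda_1 * g_1 = 4.37 * 0.63 = 2.7531
lambda_2 * g_2 = 5.24 * -1.37 = -7.1788
Total violation = 2.7531 + 7.1788 = 9.9319


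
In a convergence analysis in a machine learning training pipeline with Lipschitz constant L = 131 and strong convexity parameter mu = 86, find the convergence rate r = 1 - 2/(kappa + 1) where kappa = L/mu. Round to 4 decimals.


Step 1: Compute the condition number.
kappa = L/mu = 131/86 = 1.5233
Step 2: Compute the convergence rate.
r = 1 - 2/(kappa + 1) = 1 - 2*mu/(L + mu) = (L - mu)/(L + mu) = 45/217 = 0.2074


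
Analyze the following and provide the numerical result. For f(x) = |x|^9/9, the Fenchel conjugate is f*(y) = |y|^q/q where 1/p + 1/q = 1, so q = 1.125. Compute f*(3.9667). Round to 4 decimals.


The conjugate exponent q satisfies 1/p + 1/q = 1.
p = 9, so q = 9/(9 - 1) = 1.125
|y|^q = 3.9667^1.125 = 4.7123
f*(3.9667) = 4.7123 / 1.125 = 4.1887


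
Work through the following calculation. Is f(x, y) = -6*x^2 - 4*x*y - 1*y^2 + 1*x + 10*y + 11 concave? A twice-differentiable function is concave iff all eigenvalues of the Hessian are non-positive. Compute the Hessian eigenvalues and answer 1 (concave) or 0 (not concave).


The Hessian of f(x,y) = -6*x^2 - 4*x*y - 1*y^2 + 1*x + 10*y + 11 is:
H = [[-12, -4], [-4, -2]]
Trace = -12 - 2 = -14
Determinant = -12*-2 - (-4)^2 = 8
Discriminant = (-14)^2 - 4*8 = 164.0
Eigenvalues: lambda_1 = -13.4031, lambda_2 = -0.5969
The function is concave.

1


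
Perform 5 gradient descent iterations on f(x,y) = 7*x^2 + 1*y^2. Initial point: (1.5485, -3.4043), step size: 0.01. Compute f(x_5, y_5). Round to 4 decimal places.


Gradient descent on f(x,y) = 7*x^2 + 1*y^2.
Starting point: (1.5485, -3.4043), alpha = 0.01
Step 1: grad_x = 2*7*1.5485 = 21.679, grad_y = 2*1*-3.4043 = -6.8086
  x_1 = 1.5485 - 0.01*21.679 = 1.3317
  y_1 = -3.4043 - 0.01*-6.8086 = -3.3362
Step 2: grad_x = 2*7*1.3317 = 18.6439, grad_y = 2*1*-3.3362 = -6.6724
  x_2 = 1.3317 - 0.01*18.6439 = 1.1453
  y_2 = -3.3362 - 0.01*-6.6724 = -3.2695
Step 3: grad_x = 2*7*1.1453 = 16.0338, grad_y = 2*1*-3.2695 = -6.539
  x_3 = 1.1453 - 0.01*16.0338 = 0.9849
  y_3 = -3.2695 - 0.01*-6.539 = -3.2041
Step 4: grad_x = 2*7*0.9849 = 13.7891, grad_y = 2*1*-3.2041 = -6.4082
  x_4 = 0.9849 - 0.01*13.7891 = 0.847
  y_4 = -3.2041 - 0.01*-6.4082 = -3.14
Step 5: grad_x = 2*7*0.847 = 11.8586, grad_y = 2*1*-3.14 = -6.28
  x_5 = 0.847 - 0.01*11.8586 = 0.7285
  y_5 = -3.14 - 0.01*-6.28 = -3.0772
f(0.7285, -3.0772) = 7*0.7285^2 + 1*(-3.0772)^2 = 13.1838


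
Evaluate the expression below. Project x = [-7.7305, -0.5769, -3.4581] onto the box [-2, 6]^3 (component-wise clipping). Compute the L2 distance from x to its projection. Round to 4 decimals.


Project each component onto [-2, 6].
clip(-7.7305) = -2.0, clip(-0.5769) = -0.5769, clip(-3.4581) = -2.0
Projection = [-2.0, -0.5769, -2.0]
Squared diffs: [32.8386, 0.0, 2.1261]
Distance = sqrt(34.9647) = 5.9131


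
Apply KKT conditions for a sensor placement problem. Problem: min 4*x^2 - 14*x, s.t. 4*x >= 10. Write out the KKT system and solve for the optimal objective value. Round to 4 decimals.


Step 1: Try lambda = 0 (constraint inactive).
x_unc = 14/(2*4) = 1.75
Check: 4*1.75 = 7.0 < 10 -- violated!
Step 2: Constraint must be active: 4*x = 10
x* = 10/4 = 2.5
lambda = (2*4*2.5 - 14)/4 = 1.5
Step 3: Compute optimal value.
f(x*) = 4*2.5^2 - 14*2.5 = -10.0


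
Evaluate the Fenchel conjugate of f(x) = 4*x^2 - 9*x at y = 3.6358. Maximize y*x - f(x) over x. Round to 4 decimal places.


f*(y) = sup_x {y*x - a*x^2 - b*x} = sup_x {(y-b)*x - a*x^2}
FOC: (y - b) - 2a*x = 0 => x* = (y - b)/(2a)
x* = (3.6358 + 9)/(2*4) = 1.5795
f*(3.6358) = (y-b)^2/(4a) = (3.6358 + 9)^2/(4*4)
= 159.6634/16 = 9.979


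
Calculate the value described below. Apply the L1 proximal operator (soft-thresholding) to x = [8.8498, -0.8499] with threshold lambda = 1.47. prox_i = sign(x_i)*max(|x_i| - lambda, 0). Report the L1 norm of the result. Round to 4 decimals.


Soft-thresholding with lambda = 1.47:
prox(8.8498) = sign(8.8498)*max(|8.8498| - 1.47, 0) = 7.3798
prox(-0.8499) = sign(-0.8499)*max(|-0.8499| - 1.47, 0) = 0.0
prox(x) = [7.3798, 0.0]
||prox(x)||_1 = 7.3798 + 0.0 = 7.3798


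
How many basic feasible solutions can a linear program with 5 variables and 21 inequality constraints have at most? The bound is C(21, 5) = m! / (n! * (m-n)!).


Each vertex corresponds to some choice of n active constraints out of m, so the number of vertices is at most C(m, n) = m! / (n!(m-n)!).
m = 21, n = 5
Numerator: 21 * 20 * 19 * 18 * 17
Denominator: 5! = 120
C(21, 5) = 20349


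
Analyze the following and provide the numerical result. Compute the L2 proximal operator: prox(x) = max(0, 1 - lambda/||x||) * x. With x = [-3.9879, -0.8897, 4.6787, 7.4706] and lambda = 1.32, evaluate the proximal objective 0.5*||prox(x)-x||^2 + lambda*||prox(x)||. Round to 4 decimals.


Step 1: Compute ||x||.
||x|| = 9.7157
Step 2: Compute scaling factor.
scale = max(0, 1 - 1.32/9.7157) = 0.8641
Step 3: prox(x) = [-3.4461, -0.7688, 4.043, 6.4556]
||prox(x)|| = 8.3957
Step 4: Proximal objective.
0.5*||prox-x||^2 = 0.8712
lambda*||prox|| = 11.0823
Total = 11.9535


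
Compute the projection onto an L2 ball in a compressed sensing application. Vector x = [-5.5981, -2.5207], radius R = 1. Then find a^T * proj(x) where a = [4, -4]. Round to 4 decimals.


Step 1: Compute ||x|| (intermediates to 6 decimals).
||x|| = sqrt((-5.5981)^2 + (-2.5207)^2) = 6.139434
Step 2: Project.
Since ||x|| > R, scale = R/||x|| = 1/6.139434 = 0.162881, proj(x) = scale * x
proj(x) = [-0.911824, -0.410574]
Step 3: Dot product.
a^T * proj(x) = 4*(-0.911824) - 4*(-0.410574) = -2.005


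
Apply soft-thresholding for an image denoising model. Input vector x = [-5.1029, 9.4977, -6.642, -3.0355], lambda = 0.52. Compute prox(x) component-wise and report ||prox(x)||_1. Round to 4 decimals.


Soft-thresholding with lambda = 0.52:
prox(-5.1029) = sign(-5.1029)*max(|-5.1029| - 0.52, 0) = -4.5829
prox(9.4977) = sign(9.4977)*max(|9.4977| - 0.52, 0) = 8.9777
prox(-6.642) = sign(-6.642)*max(|-6.642| - 0.52, 0) = -6.122
prox(-3.0355) = sign(-3.0355)*max(|-3.0355| - 0.52, 0) = -2.5155
prox(x) = [-4.5829, 8.9777, -6.122, -2.5155]
||prox(x)||_1 = 4.5829 + 8.9777 + 6.122 + 2.5155 = 22.1981


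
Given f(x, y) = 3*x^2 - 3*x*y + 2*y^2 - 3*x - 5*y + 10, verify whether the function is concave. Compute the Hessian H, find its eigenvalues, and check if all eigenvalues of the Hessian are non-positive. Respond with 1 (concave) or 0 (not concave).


The Hessian of f(x,y) = 3*x^2 - 3*x*y + 2*y^2 - 3*x - 5*y + 10 is:
H = [[6, -3], [-3, 4]]
Trace = 6 + 4 = 10
Determinant = 6*4 - (-3)^2 = 15
Discriminant = (10)^2 - 4*15 = 40.0
Eigenvalues: lambda_1 = 1.8377, lambda_2 = 8.1623
The function is not concave.

0


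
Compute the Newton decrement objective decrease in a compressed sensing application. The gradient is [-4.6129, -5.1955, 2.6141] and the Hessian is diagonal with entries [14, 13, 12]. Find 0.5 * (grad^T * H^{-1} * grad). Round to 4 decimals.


Step 1: H is diagonal, so H^(-1) * g = [-0.3295, -0.3997, 0.2178].
Step 2: g^T H^(-1) g = sum_i g_i^2 / H_ii
  = (-4.6129)^2/14 + (-5.1955)^2/13 + (2.6141)^2/12
  = 1.5199 + 2.0764 + 0.5695 = 4.1658
Step 3: Objective decrease = 0.5 * g^T H^(-1) g = 2.0829


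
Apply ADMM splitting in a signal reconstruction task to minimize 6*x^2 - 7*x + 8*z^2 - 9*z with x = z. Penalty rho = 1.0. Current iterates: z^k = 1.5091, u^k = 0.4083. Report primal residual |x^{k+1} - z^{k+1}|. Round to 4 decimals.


ADMM iteration with rho = 1.0, z^k = 1.5091, u^k = 0.4083
Step 1: x-update.
Minimize 6*x^2 - 7*x + (1.0/2)*(x - 1.5091 + 0.4083)^2
FOC: (2*6 + 1.0)*x = 7 + 1.0*(1.5091 - 0.4083)
x^{k+1} = 0.6231
Step 2: z-update.
Minimize 8*z^2 - 9*z + (1.0/2)*(0.6231 - z + 0.4083)^2
FOC: (2*8 + 1.0)*z = 9 + 1.0*(0.6231 + 0.4083)
z^{k+1} = 0.5901
Step 3: u-update.
u^{k+1} = 0.4083 + 0.6231 - 0.5901 = 0.4414
Step 4: Primal residual = |0.6231 - 0.5901| = 0.0331


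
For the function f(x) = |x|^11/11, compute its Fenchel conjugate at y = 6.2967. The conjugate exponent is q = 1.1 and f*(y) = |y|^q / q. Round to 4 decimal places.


The conjugate exponent q satisfies 1/p + 1/q = 1.
p = 11, so q = 11/(11 - 1) = 1.1
|y|^q = 6.2967^1.1 = 7.5688
f*(6.2967) = 7.5688 / 1.1 = 6.8807


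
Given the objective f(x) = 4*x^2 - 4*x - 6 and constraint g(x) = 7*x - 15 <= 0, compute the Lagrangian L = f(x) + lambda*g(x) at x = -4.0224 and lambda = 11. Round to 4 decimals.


Step 1: Evaluate f(x).
f(-4.0224) = 4*(-4.0224)^2 - 4*(-4.0224) - 6 = 74.8084
Step 2: Evaluate g(x).
g(-4.0224) = 7*-4.0224 - 15 = -43.1568
Step 3: Compute Lagrangian.
L = 74.8084 + 11*-43.1568 = -399.9164


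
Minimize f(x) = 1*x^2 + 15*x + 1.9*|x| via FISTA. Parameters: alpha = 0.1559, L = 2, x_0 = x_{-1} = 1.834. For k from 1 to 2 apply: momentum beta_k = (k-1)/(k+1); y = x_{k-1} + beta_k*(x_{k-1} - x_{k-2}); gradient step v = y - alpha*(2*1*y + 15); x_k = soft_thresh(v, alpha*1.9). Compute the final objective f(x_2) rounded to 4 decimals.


FISTA on f(x) = 1*x^2 + 15*x + 1.9*|x|
L = 2, alpha = 0.1559
Iteration 1: beta = 0.0, y = 1.834 + 0.0*(1.834 - 1.834) = 1.834
  grad(y) = 18.668, v = y - alpha*grad = -1.0763
  prox(v) = soft_thresh(-1.0763, 0.2962) = -0.7801
Iteration 2: beta = 0.3333, y = -0.7801 + 0.3333*(-0.7801 - 1.834) = -1.6515
  grad(y) = 11.697, v = y - alpha*grad = -3.4751
  prox(v) = soft_thresh(-3.4751, 0.2962) = -3.1789
f(x_2) = 1*(-3.1789)^2 + 15*(-3.1789) + 1.9*|-3.1789| = -31.5379


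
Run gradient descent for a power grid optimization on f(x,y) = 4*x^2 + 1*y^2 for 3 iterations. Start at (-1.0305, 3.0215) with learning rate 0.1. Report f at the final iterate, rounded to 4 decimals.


Gradient descent on f(x,y) = 4*x^2 + 1*y^2.
Starting point: (-1.0305, 3.0215), alpha = 0.1
Step 1: grad_x = 2*4*-1.0305 = -8.244, grad_y = 2*1*3.0215 = 6.043
  x_1 = -1.0305 - 0.1*-8.244 = -0.2061
  y_1 = 3.0215 - 0.1*6.043 = 2.4172
Step 2: grad_x = 2*4*-0.2061 = -1.6488, grad_y = 2*1*2.4172 = 4.8344
  x_2 = -0.2061 - 0.1*-1.6488 = -0.0412
  y_2 = 2.4172 - 0.1*4.8344 = 1.9338
Step 3: grad_x = 2*4*-0.0412 = -0.3298, grad_y = 2*1*1.9338 = 3.8675
  x_3 = -0.0412 - 0.1*-0.3298 = -0.0082
  y_3 = 1.9338 - 0.1*3.8675 = 1.547
f(-0.0082, 1.547) = 4*(-0.0082)^2 + 1*1.547^2 = 2.3935


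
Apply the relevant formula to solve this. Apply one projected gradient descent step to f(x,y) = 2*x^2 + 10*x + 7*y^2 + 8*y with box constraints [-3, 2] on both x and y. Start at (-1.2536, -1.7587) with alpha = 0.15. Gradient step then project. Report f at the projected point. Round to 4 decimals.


Step 1: Compute gradient at (-1.2536, -1.7587).
grad_x = 2*2*-1.2536 + 10 = 4.9856
grad_y = 2*7*-1.7587 + 8 = -16.6218
Step 2: Gradient step.
x_raw = -1.2536 - 0.15*4.9856 = -2.0014
y_raw = -1.7587 - 0.15*-16.6218 = 0.7346
Step 3: Project onto [-3, 2].
x_proj = clip(-2.0014) = -2.0014
y_proj = clip(0.7346) = 0.7346
Step 4: Evaluate f.
f(-2.0014, 0.7346) = -2.3492
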